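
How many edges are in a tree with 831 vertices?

A tree on n vertices always has exactly n - 1 edges.
For n = 831: edges = 831 - 1 = 830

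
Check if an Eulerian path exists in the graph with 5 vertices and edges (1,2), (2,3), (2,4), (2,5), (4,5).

Step 1: Find the degree of each vertex:
  deg(1) = 1
  deg(2) = 4
  deg(3) = 1
  deg(4) = 2
  deg(5) = 2

Step 2: Count vertices with odd degree:
  Odd-degree vertices: 1, 3 (2 total)

Step 3: Apply Euler's theorem:
  - Eulerian circuit exists iff graph is connected and all vertices have even degree
  - Eulerian path exists iff graph is connected and has 0 or 2 odd-degree vertices

Graph is connected with exactly 2 odd-degree vertices (1, 3).
Eulerian path exists (starting and ending at the odd-degree vertices), but no Eulerian circuit.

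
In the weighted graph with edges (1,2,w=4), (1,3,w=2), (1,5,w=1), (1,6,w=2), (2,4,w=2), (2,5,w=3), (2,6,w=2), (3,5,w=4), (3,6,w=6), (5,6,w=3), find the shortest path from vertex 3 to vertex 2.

Step 1: Build adjacency list with weights:
  1: 2(w=4), 3(w=2), 5(w=1), 6(w=2)
  2: 1(w=4), 4(w=2), 5(w=3), 6(w=2)
  3: 1(w=2), 5(w=4), 6(w=6)
  4: 2(w=2)
  5: 1(w=1), 2(w=3), 3(w=4), 6(w=3)
  6: 1(w=2), 2(w=2), 3(w=6), 5(w=3)

Step 2: Apply Dijkstra's algorithm from vertex 3:
  Visit vertex 3 (distance=0)
    Update dist[1] = 2
    Update dist[5] = 4
    Update dist[6] = 6
  Visit vertex 1 (distance=2)
    Update dist[2] = 6
    Update dist[5] = 3
    Update dist[6] = 4
  Visit vertex 5 (distance=3)
  Visit vertex 6 (distance=4)
  Visit vertex 2 (distance=6)
    Update dist[4] = 8

Step 3: Shortest path: 3 -> 1 -> 2
Total weight: 2 + 4 = 6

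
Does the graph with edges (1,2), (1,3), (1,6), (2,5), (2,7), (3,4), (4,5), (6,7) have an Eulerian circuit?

Step 1: Find the degree of each vertex:
  deg(1) = 3
  deg(2) = 3
  deg(3) = 2
  deg(4) = 2
  deg(5) = 2
  deg(6) = 2
  deg(7) = 2

Step 2: Count vertices with odd degree:
  Odd-degree vertices: 1, 2 (2 total)

Step 3: Apply Euler's theorem:
  - Eulerian circuit exists iff graph is connected and all vertices have even degree
  - Eulerian path exists iff graph is connected and has 0 or 2 odd-degree vertices

Graph is connected with exactly 2 odd-degree vertices (1, 2).
Eulerian path exists (starting and ending at the odd-degree vertices), but no Eulerian circuit.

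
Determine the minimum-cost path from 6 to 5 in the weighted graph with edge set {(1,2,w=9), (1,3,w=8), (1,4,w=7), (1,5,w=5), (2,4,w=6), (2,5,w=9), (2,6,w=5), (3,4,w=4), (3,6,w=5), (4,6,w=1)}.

Step 1: Build adjacency list with weights:
  1: 2(w=9), 3(w=8), 4(w=7), 5(w=5)
  2: 1(w=9), 4(w=6), 5(w=9), 6(w=5)
  3: 1(w=8), 4(w=4), 6(w=5)
  4: 1(w=7), 2(w=6), 3(w=4), 6(w=1)
  5: 1(w=5), 2(w=9)
  6: 2(w=5), 3(w=5), 4(w=1)

Step 2: Apply Dijkstra's algorithm from vertex 6:
  Visit vertex 6 (distance=0)
    Update dist[2] = 5
    Update dist[3] = 5
    Update dist[4] = 1
  Visit vertex 4 (distance=1)
    Update dist[1] = 8
  Visit vertex 2 (distance=5)
    Update dist[5] = 14
  Visit vertex 3 (distance=5)
  Visit vertex 1 (distance=8)
    Update dist[5] = 13
  Visit vertex 5 (distance=13)

Step 3: Shortest path: 6 -> 4 -> 1 -> 5
Total weight: 1 + 7 + 5 = 13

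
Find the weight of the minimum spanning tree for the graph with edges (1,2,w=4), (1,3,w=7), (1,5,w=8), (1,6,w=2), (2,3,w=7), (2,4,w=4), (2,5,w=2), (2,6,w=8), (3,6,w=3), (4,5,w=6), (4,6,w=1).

Apply Kruskal's algorithm (sort edges by weight, add if no cycle):

Sorted edges by weight:
  (4,6) w=1
  (1,6) w=2
  (2,5) w=2
  (3,6) w=3
  (1,2) w=4
  (2,4) w=4
  (4,5) w=6
  (1,3) w=7
  (2,3) w=7
  (1,5) w=8
  (2,6) w=8

Add edge (4,6) w=1 -- no cycle. Running total: 1
Add edge (1,6) w=2 -- no cycle. Running total: 3
Add edge (2,5) w=2 -- no cycle. Running total: 5
Add edge (3,6) w=3 -- no cycle. Running total: 8
Add edge (1,2) w=4 -- no cycle. Running total: 12

MST edges: (4,6,w=1), (1,6,w=2), (2,5,w=2), (3,6,w=3), (1,2,w=4)
Total MST weight: 1 + 2 + 2 + 3 + 4 = 12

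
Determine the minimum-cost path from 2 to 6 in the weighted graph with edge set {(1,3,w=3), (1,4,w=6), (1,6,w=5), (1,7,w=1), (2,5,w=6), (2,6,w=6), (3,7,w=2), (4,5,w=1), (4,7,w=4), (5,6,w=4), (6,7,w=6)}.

Step 1: Build adjacency list with weights:
  1: 3(w=3), 4(w=6), 6(w=5), 7(w=1)
  2: 5(w=6), 6(w=6)
  3: 1(w=3), 7(w=2)
  4: 1(w=6), 5(w=1), 7(w=4)
  5: 2(w=6), 4(w=1), 6(w=4)
  6: 1(w=5), 2(w=6), 5(w=4), 7(w=6)
  7: 1(w=1), 3(w=2), 4(w=4), 6(w=6)

Step 2: Apply Dijkstra's algorithm from vertex 2:
  Visit vertex 2 (distance=0)
    Update dist[5] = 6
    Update dist[6] = 6
  Visit vertex 5 (distance=6)
    Update dist[4] = 7
  Visit vertex 6 (distance=6)
    Update dist[1] = 11
    Update dist[7] = 12

Step 3: Shortest path: 2 -> 6
Total weight: 6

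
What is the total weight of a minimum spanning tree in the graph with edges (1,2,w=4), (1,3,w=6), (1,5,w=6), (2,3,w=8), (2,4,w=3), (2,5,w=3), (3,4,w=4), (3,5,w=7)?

Apply Kruskal's algorithm (sort edges by weight, add if no cycle):

Sorted edges by weight:
  (2,4) w=3
  (2,5) w=3
  (1,2) w=4
  (3,4) w=4
  (1,3) w=6
  (1,5) w=6
  (3,5) w=7
  (2,3) w=8

Add edge (2,4) w=3 -- no cycle. Running total: 3
Add edge (2,5) w=3 -- no cycle. Running total: 6
Add edge (1,2) w=4 -- no cycle. Running total: 10
Add edge (3,4) w=4 -- no cycle. Running total: 14

MST edges: (2,4,w=3), (2,5,w=3), (1,2,w=4), (3,4,w=4)
Total MST weight: 3 + 3 + 4 + 4 = 14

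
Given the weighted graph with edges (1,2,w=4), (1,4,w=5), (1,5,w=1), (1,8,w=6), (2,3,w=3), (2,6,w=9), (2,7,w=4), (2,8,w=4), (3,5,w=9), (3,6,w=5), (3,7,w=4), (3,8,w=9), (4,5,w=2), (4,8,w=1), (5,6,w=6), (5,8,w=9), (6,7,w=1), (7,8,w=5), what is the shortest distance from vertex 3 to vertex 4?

Step 1: Build adjacency list with weights:
  1: 2(w=4), 4(w=5), 5(w=1), 8(w=6)
  2: 1(w=4), 3(w=3), 6(w=9), 7(w=4), 8(w=4)
  3: 2(w=3), 5(w=9), 6(w=5), 7(w=4), 8(w=9)
  4: 1(w=5), 5(w=2), 8(w=1)
  5: 1(w=1), 3(w=9), 4(w=2), 6(w=6), 8(w=9)
  6: 2(w=9), 3(w=5), 5(w=6), 7(w=1)
  7: 2(w=4), 3(w=4), 6(w=1), 8(w=5)
  8: 1(w=6), 2(w=4), 3(w=9), 4(w=1), 5(w=9), 7(w=5)

Step 2: Apply Dijkstra's algorithm from vertex 3:
  Visit vertex 3 (distance=0)
    Update dist[2] = 3
    Update dist[5] = 9
    Update dist[6] = 5
    Update dist[7] = 4
    Update dist[8] = 9
  Visit vertex 2 (distance=3)
    Update dist[1] = 7
    Update dist[8] = 7
  Visit vertex 7 (distance=4)
  Visit vertex 6 (distance=5)
  Visit vertex 1 (distance=7)
    Update dist[4] = 12
    Update dist[5] = 8
  Visit vertex 8 (distance=7)
    Update dist[4] = 8
  Visit vertex 4 (distance=8)

Step 3: Shortest path: 3 -> 2 -> 8 -> 4
Total weight: 3 + 4 + 1 = 8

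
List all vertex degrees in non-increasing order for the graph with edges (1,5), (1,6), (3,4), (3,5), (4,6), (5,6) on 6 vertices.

Step 1: Count edges incident to each vertex:
  deg(1) = 2 (neighbors: 5, 6)
  deg(2) = 0 (neighbors: none)
  deg(3) = 2 (neighbors: 4, 5)
  deg(4) = 2 (neighbors: 3, 6)
  deg(5) = 3 (neighbors: 1, 3, 6)
  deg(6) = 3 (neighbors: 1, 4, 5)

Step 2: Sort degrees in non-increasing order:
  Degrees: [2, 0, 2, 2, 3, 3] -> sorted: [3, 3, 2, 2, 2, 0]

Degree sequence: [3, 3, 2, 2, 2, 0]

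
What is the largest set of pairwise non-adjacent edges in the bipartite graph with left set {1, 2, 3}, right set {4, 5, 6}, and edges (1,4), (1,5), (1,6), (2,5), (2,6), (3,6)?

Step 1: List the neighbors of each left vertex:
  1: 4, 5, 6
  2: 5, 6
  3: 6

Step 2: Greedily match left vertices, then look for augmenting paths:
  Match 1 -- 4
  Match 2 -- 5
  Match 3 -- 6
  No augmenting path remains.

Step 3: Verify this is maximum:
  Matching size 3 = min(|L|, |R|) = min(3, 3), which is an upper bound, so this matching is maximum.

Maximum matching: {(1,4), (2,5), (3,6)}
Size: 3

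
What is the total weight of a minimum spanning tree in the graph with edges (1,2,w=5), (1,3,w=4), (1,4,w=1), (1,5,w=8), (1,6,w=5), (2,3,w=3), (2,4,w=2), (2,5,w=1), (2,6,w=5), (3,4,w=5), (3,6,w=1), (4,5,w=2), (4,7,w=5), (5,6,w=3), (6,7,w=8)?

Apply Kruskal's algorithm (sort edges by weight, add if no cycle):

Sorted edges by weight:
  (1,4) w=1
  (2,5) w=1
  (3,6) w=1
  (2,4) w=2
  (4,5) w=2
  (2,3) w=3
  (5,6) w=3
  (1,3) w=4
  (1,6) w=5
  (1,2) w=5
  (2,6) w=5
  (3,4) w=5
  (4,7) w=5
  (1,5) w=8
  (6,7) w=8

Add edge (1,4) w=1 -- no cycle. Running total: 1
Add edge (2,5) w=1 -- no cycle. Running total: 2
Add edge (3,6) w=1 -- no cycle. Running total: 3
Add edge (2,4) w=2 -- no cycle. Running total: 5
Skip edge (4,5) w=2 -- would create cycle
Add edge (2,3) w=3 -- no cycle. Running total: 8
Skip edge (5,6) w=3 -- would create cycle
Skip edge (1,3) w=4 -- would create cycle
Skip edge (1,6) w=5 -- would create cycle
Skip edge (1,2) w=5 -- would create cycle
Skip edge (2,6) w=5 -- would create cycle
Skip edge (3,4) w=5 -- would create cycle
Add edge (4,7) w=5 -- no cycle. Running total: 13

MST edges: (1,4,w=1), (2,5,w=1), (3,6,w=1), (2,4,w=2), (2,3,w=3), (4,7,w=5)
Total MST weight: 1 + 1 + 1 + 2 + 3 + 5 = 13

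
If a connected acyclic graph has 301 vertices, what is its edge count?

A tree on n vertices always has exactly n - 1 edges.
For n = 301: edges = 301 - 1 = 300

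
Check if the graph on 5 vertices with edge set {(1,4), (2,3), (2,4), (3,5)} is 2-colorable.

Step 1: Attempt 2-coloring using BFS:
  Start at vertex 1, assign color 0
  Color vertex 4 with color 1 (neighbor of 1)
  Color vertex 2 with color 0 (neighbor of 4)
  Color vertex 3 with color 1 (neighbor of 2)
  Color vertex 5 with color 0 (neighbor of 3)

Step 2: 2-coloring succeeded. No conflicts found.
  Set A (color 0): {1, 2, 5}
  Set B (color 1): {3, 4}

The graph is bipartite with partition {1, 2, 5}, {3, 4}.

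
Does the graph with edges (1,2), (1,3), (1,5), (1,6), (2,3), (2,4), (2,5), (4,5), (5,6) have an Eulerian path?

Step 1: Find the degree of each vertex:
  deg(1) = 4
  deg(2) = 4
  deg(3) = 2
  deg(4) = 2
  deg(5) = 4
  deg(6) = 2

Step 2: Count vertices with odd degree:
  All vertices have even degree (0 odd-degree vertices)

Step 3: Apply Euler's theorem:
  - Eulerian circuit exists iff graph is connected and all vertices have even degree
  - Eulerian path exists iff graph is connected and has 0 or 2 odd-degree vertices

Graph is connected with 0 odd-degree vertices.
Both Eulerian circuit and Eulerian path exist.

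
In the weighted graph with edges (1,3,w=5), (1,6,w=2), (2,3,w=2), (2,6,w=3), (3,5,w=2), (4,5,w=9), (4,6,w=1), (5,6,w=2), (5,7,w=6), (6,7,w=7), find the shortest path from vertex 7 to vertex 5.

Step 1: Build adjacency list with weights:
  1: 3(w=5), 6(w=2)
  2: 3(w=2), 6(w=3)
  3: 1(w=5), 2(w=2), 5(w=2)
  4: 5(w=9), 6(w=1)
  5: 3(w=2), 4(w=9), 6(w=2), 7(w=6)
  6: 1(w=2), 2(w=3), 4(w=1), 5(w=2), 7(w=7)
  7: 5(w=6), 6(w=7)

Step 2: Apply Dijkstra's algorithm from vertex 7:
  Visit vertex 7 (distance=0)
    Update dist[5] = 6
    Update dist[6] = 7
  Visit vertex 5 (distance=6)
    Update dist[3] = 8
    Update dist[4] = 15

Step 3: Shortest path: 7 -> 5
Total weight: 6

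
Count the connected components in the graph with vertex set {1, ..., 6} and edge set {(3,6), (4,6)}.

Step 1: Build adjacency list from edges:
  1: (none)
  2: (none)
  3: 6
  4: 6
  5: (none)
  6: 3, 4

Step 2: Run BFS/DFS from vertex 1:
  Visited: {1}
  Reached 1 of 6 vertices

Step 3: Only 1 of 6 vertices reached. Graph is disconnected.
Connected components: {1}, {2}, {3, 4, 6}, {5}
Number of connected components: 4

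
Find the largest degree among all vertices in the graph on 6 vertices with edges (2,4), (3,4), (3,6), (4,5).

Step 1: Count edges incident to each vertex:
  deg(1) = 0 (neighbors: none)
  deg(2) = 1 (neighbors: 4)
  deg(3) = 2 (neighbors: 4, 6)
  deg(4) = 3 (neighbors: 2, 3, 5)
  deg(5) = 1 (neighbors: 4)
  deg(6) = 1 (neighbors: 3)

Step 2: Find maximum:
  max(0, 1, 2, 3, 1, 1) = 3 (vertex 4)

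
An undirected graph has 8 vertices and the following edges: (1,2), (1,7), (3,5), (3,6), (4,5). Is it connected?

Step 1: Build adjacency list from edges:
  1: 2, 7
  2: 1
  3: 5, 6
  4: 5
  5: 3, 4
  6: 3
  7: 1
  8: (none)

Step 2: Run BFS/DFS from vertex 1:
  Visited: {1, 2, 7}
  Reached 3 of 8 vertices

Step 3: Only 3 of 8 vertices reached. Graph is disconnected.
Connected components: {1, 2, 7}, {3, 4, 5, 6}, {8}
Answer: No, the graph is not connected (3 components).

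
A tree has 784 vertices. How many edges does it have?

A tree on n vertices always has exactly n - 1 edges.
For n = 784: edges = 784 - 1 = 783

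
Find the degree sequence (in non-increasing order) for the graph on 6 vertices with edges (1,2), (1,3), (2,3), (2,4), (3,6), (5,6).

Step 1: Count edges incident to each vertex:
  deg(1) = 2 (neighbors: 2, 3)
  deg(2) = 3 (neighbors: 1, 3, 4)
  deg(3) = 3 (neighbors: 1, 2, 6)
  deg(4) = 1 (neighbors: 2)
  deg(5) = 1 (neighbors: 6)
  deg(6) = 2 (neighbors: 3, 5)

Step 2: Sort degrees in non-increasing order:
  Degrees: [2, 3, 3, 1, 1, 2] -> sorted: [3, 3, 2, 2, 1, 1]

Degree sequence: [3, 3, 2, 2, 1, 1]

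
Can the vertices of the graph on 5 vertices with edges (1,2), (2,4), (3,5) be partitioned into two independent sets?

Step 1: Attempt 2-coloring using BFS:
  Start at vertex 1, assign color 0
  Color vertex 2 with color 1 (neighbor of 1)
  Color vertex 4 with color 0 (neighbor of 2)
  Start new component at vertex 3, assign color 0
  Color vertex 5 with color 1 (neighbor of 3)

Step 2: 2-coloring succeeded. No conflicts found.
  Set A (color 0): {1, 3, 4}
  Set B (color 1): {2, 5}

The graph is bipartite with partition {1, 3, 4}, {2, 5}.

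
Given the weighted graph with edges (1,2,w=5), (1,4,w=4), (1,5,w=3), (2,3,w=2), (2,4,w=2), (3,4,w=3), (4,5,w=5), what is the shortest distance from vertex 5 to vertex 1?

Step 1: Build adjacency list with weights:
  1: 2(w=5), 4(w=4), 5(w=3)
  2: 1(w=5), 3(w=2), 4(w=2)
  3: 2(w=2), 4(w=3)
  4: 1(w=4), 2(w=2), 3(w=3), 5(w=5)
  5: 1(w=3), 4(w=5)

Step 2: Apply Dijkstra's algorithm from vertex 5:
  Visit vertex 5 (distance=0)
    Update dist[1] = 3
    Update dist[4] = 5
  Visit vertex 1 (distance=3)
    Update dist[2] = 8

Step 3: Shortest path: 5 -> 1
Total weight: 3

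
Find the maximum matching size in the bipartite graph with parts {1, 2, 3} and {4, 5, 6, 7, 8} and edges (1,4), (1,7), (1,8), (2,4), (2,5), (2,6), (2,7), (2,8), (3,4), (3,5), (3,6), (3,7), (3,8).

Step 1: List the neighbors of each left vertex:
  1: 4, 7, 8
  2: 4, 5, 6, 7, 8
  3: 4, 5, 6, 7, 8

Step 2: Greedily match left vertices, then look for augmenting paths:
  Match 1 -- 4
  Match 2 -- 5
  Match 3 -- 6
  No augmenting path remains.

Step 3: Verify this is maximum:
  Matching size 3 = min(|L|, |R|) = min(3, 5), which is an upper bound, so this matching is maximum.

Maximum matching: {(1,4), (2,5), (3,6)}
Size: 3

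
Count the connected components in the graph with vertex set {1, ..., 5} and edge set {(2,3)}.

Step 1: Build adjacency list from edges:
  1: (none)
  2: 3
  3: 2
  4: (none)
  5: (none)

Step 2: Run BFS/DFS from vertex 1:
  Visited: {1}
  Reached 1 of 5 vertices

Step 3: Only 1 of 5 vertices reached. Graph is disconnected.
Connected components: {1}, {2, 3}, {4}, {5}
Number of connected components: 4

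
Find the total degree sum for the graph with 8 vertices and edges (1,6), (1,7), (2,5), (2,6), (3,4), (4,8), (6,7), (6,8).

Step 1: Count edges incident to each vertex:
  deg(1) = 2 (neighbors: 6, 7)
  deg(2) = 2 (neighbors: 5, 6)
  deg(3) = 1 (neighbors: 4)
  deg(4) = 2 (neighbors: 3, 8)
  deg(5) = 1 (neighbors: 2)
  deg(6) = 4 (neighbors: 1, 2, 7, 8)
  deg(7) = 2 (neighbors: 1, 6)
  deg(8) = 2 (neighbors: 4, 6)

Step 2: Sum all degrees:
  2 + 2 + 1 + 2 + 1 + 4 + 2 + 2 = 16

Verification: sum of degrees = 2 * |E| = 2 * 8 = 16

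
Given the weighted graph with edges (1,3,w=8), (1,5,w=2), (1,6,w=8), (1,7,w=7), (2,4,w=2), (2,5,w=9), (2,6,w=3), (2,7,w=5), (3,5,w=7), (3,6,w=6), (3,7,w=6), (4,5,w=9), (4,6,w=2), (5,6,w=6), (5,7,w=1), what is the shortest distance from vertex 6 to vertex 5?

Step 1: Build adjacency list with weights:
  1: 3(w=8), 5(w=2), 6(w=8), 7(w=7)
  2: 4(w=2), 5(w=9), 6(w=3), 7(w=5)
  3: 1(w=8), 5(w=7), 6(w=6), 7(w=6)
  4: 2(w=2), 5(w=9), 6(w=2)
  5: 1(w=2), 2(w=9), 3(w=7), 4(w=9), 6(w=6), 7(w=1)
  6: 1(w=8), 2(w=3), 3(w=6), 4(w=2), 5(w=6)
  7: 1(w=7), 2(w=5), 3(w=6), 5(w=1)

Step 2: Apply Dijkstra's algorithm from vertex 6:
  Visit vertex 6 (distance=0)
    Update dist[1] = 8
    Update dist[2] = 3
    Update dist[3] = 6
    Update dist[4] = 2
    Update dist[5] = 6
  Visit vertex 4 (distance=2)
  Visit vertex 2 (distance=3)
    Update dist[7] = 8
  Visit vertex 3 (distance=6)
  Visit vertex 5 (distance=6)
    Update dist[7] = 7

Step 3: Shortest path: 6 -> 5
Total weight: 6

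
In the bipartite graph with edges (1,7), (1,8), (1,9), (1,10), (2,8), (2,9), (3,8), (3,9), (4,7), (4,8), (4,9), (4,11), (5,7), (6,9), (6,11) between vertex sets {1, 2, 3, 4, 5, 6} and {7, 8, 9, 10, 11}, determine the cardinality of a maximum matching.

Step 1: List the neighbors of each left vertex:
  1: 7, 8, 9, 10
  2: 8, 9
  3: 8, 9
  4: 7, 8, 9, 11
  5: 7
  6: 9, 11

Step 2: Greedily match left vertices, then look for augmenting paths:
  Match 1 -- 10
  Match 2 -- 8
  Match 3 -- 9
  Match 4 -- 11
  Match 5 -- 7
  No augmenting path remains.

Step 3: Verify this is maximum:
  Matching size 5 = min(|L|, |R|) = min(6, 5), which is an upper bound, so this matching is maximum.

Maximum matching: {(1,10), (2,8), (3,9), (4,11), (5,7)}
Size: 5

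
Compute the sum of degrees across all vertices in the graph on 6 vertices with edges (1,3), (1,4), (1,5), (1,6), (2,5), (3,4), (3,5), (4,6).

Step 1: Count edges incident to each vertex:
  deg(1) = 4 (neighbors: 3, 4, 5, 6)
  deg(2) = 1 (neighbors: 5)
  deg(3) = 3 (neighbors: 1, 4, 5)
  deg(4) = 3 (neighbors: 1, 3, 6)
  deg(5) = 3 (neighbors: 1, 2, 3)
  deg(6) = 2 (neighbors: 1, 4)

Step 2: Sum all degrees:
  4 + 1 + 3 + 3 + 3 + 2 = 16

Verification: sum of degrees = 2 * |E| = 2 * 8 = 16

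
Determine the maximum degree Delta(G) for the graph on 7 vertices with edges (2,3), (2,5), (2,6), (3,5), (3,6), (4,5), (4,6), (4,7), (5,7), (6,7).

Step 1: Count edges incident to each vertex:
  deg(1) = 0 (neighbors: none)
  deg(2) = 3 (neighbors: 3, 5, 6)
  deg(3) = 3 (neighbors: 2, 5, 6)
  deg(4) = 3 (neighbors: 5, 6, 7)
  deg(5) = 4 (neighbors: 2, 3, 4, 7)
  deg(6) = 4 (neighbors: 2, 3, 4, 7)
  deg(7) = 3 (neighbors: 4, 5, 6)

Step 2: Find maximum:
  max(0, 3, 3, 3, 4, 4, 3) = 4 (vertex 5)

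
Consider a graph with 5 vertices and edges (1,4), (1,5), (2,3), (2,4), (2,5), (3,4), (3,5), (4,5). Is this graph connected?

Step 1: Build adjacency list from edges:
  1: 4, 5
  2: 3, 4, 5
  3: 2, 4, 5
  4: 1, 2, 3, 5
  5: 1, 2, 3, 4

Step 2: Run BFS/DFS from vertex 1:
  Visited: {1, 4, 5, 2, 3}
  Reached 5 of 5 vertices

Step 3: All 5 vertices reached from vertex 1, so the graph is connected.
Answer: Yes, the graph is connected.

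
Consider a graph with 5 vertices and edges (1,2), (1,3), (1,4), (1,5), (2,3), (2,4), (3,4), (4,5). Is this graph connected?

Step 1: Build adjacency list from edges:
  1: 2, 3, 4, 5
  2: 1, 3, 4
  3: 1, 2, 4
  4: 1, 2, 3, 5
  5: 1, 4

Step 2: Run BFS/DFS from vertex 1:
  Visited: {1, 2, 3, 4, 5}
  Reached 5 of 5 vertices

Step 3: All 5 vertices reached from vertex 1, so the graph is connected.
Answer: Yes, the graph is connected.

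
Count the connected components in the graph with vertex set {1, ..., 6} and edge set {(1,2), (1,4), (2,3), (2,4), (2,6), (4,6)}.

Step 1: Build adjacency list from edges:
  1: 2, 4
  2: 1, 3, 4, 6
  3: 2
  4: 1, 2, 6
  5: (none)
  6: 2, 4

Step 2: Run BFS/DFS from vertex 1:
  Visited: {1, 2, 4, 3, 6}
  Reached 5 of 6 vertices

Step 3: Only 5 of 6 vertices reached. Graph is disconnected.
Connected components: {1, 2, 3, 4, 6}, {5}
Number of connected components: 2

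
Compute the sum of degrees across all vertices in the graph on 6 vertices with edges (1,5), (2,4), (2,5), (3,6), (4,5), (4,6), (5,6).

Step 1: Count edges incident to each vertex:
  deg(1) = 1 (neighbors: 5)
  deg(2) = 2 (neighbors: 4, 5)
  deg(3) = 1 (neighbors: 6)
  deg(4) = 3 (neighbors: 2, 5, 6)
  deg(5) = 4 (neighbors: 1, 2, 4, 6)
  deg(6) = 3 (neighbors: 3, 4, 5)

Step 2: Sum all degrees:
  1 + 2 + 1 + 3 + 4 + 3 = 14

Verification: sum of degrees = 2 * |E| = 2 * 7 = 14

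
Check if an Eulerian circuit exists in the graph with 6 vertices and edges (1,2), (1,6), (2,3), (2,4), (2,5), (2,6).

Step 1: Find the degree of each vertex:
  deg(1) = 2
  deg(2) = 5
  deg(3) = 1
  deg(4) = 1
  deg(5) = 1
  deg(6) = 2

Step 2: Count vertices with odd degree:
  Odd-degree vertices: 2, 3, 4, 5 (4 total)

Step 3: Apply Euler's theorem:
  - Eulerian circuit exists iff graph is connected and all vertices have even degree
  - Eulerian path exists iff graph is connected and has 0 or 2 odd-degree vertices

Graph has 4 odd-degree vertices (need 0 or 2).
Neither Eulerian path nor Eulerian circuit exists.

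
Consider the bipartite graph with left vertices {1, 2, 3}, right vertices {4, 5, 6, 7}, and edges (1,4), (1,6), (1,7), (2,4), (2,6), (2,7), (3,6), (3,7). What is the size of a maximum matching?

Step 1: List the neighbors of each left vertex:
  1: 4, 6, 7
  2: 4, 6, 7
  3: 6, 7

Step 2: Greedily match left vertices, then look for augmenting paths:
  Match 1 -- 4
  Match 2 -- 6
  Match 3 -- 7
  No augmenting path remains.

Step 3: Verify this is maximum:
  Matching size 3 = min(|L|, |R|) = min(3, 4), which is an upper bound, so this matching is maximum.

Maximum matching: {(1,4), (2,6), (3,7)}
Size: 3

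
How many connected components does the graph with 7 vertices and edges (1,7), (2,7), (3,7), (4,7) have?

Step 1: Build adjacency list from edges:
  1: 7
  2: 7
  3: 7
  4: 7
  5: (none)
  6: (none)
  7: 1, 2, 3, 4

Step 2: Run BFS/DFS from vertex 1:
  Visited: {1, 7, 2, 3, 4}
  Reached 5 of 7 vertices

Step 3: Only 5 of 7 vertices reached. Graph is disconnected.
Connected components: {1, 2, 3, 4, 7}, {5}, {6}
Number of connected components: 3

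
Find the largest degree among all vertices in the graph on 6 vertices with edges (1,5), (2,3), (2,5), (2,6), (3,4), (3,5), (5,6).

Step 1: Count edges incident to each vertex:
  deg(1) = 1 (neighbors: 5)
  deg(2) = 3 (neighbors: 3, 5, 6)
  deg(3) = 3 (neighbors: 2, 4, 5)
  deg(4) = 1 (neighbors: 3)
  deg(5) = 4 (neighbors: 1, 2, 3, 6)
  deg(6) = 2 (neighbors: 2, 5)

Step 2: Find maximum:
  max(1, 3, 3, 1, 4, 2) = 4 (vertex 5)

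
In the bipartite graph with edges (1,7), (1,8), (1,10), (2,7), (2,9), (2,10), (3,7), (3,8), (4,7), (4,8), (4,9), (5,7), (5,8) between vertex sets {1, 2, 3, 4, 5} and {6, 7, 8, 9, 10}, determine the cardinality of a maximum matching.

Step 1: List the neighbors of each left vertex:
  1: 7, 8, 10
  2: 7, 9, 10
  3: 7, 8
  4: 7, 8, 9
  5: 7, 8

Step 2: Greedily match left vertices, then look for augmenting paths:
  Match 1 -- 10
  Match 2 -- 9
  Match 3 -- 8
  Match 4 -- 7
  No augmenting path remains.

Step 3: Verify this is maximum:
  Matching has size 4. The vertex set {7, 8, 9, 10} covers every edge and has size 4; any matching has at most one edge per cover vertex, so 4 is maximum (König's theorem).

Maximum matching: {(1,10), (2,9), (3,8), (4,7)}
Size: 4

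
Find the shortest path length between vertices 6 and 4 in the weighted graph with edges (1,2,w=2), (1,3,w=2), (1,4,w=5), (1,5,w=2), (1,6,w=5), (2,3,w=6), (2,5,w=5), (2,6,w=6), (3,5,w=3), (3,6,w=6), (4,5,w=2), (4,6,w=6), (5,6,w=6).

Step 1: Build adjacency list with weights:
  1: 2(w=2), 3(w=2), 4(w=5), 5(w=2), 6(w=5)
  2: 1(w=2), 3(w=6), 5(w=5), 6(w=6)
  3: 1(w=2), 2(w=6), 5(w=3), 6(w=6)
  4: 1(w=5), 5(w=2), 6(w=6)
  5: 1(w=2), 2(w=5), 3(w=3), 4(w=2), 6(w=6)
  6: 1(w=5), 2(w=6), 3(w=6), 4(w=6), 5(w=6)

Step 2: Apply Dijkstra's algorithm from vertex 6:
  Visit vertex 6 (distance=0)
    Update dist[1] = 5
    Update dist[2] = 6
    Update dist[3] = 6
    Update dist[4] = 6
    Update dist[5] = 6
  Visit vertex 1 (distance=5)
  Visit vertex 2 (distance=6)
  Visit vertex 3 (distance=6)
  Visit vertex 4 (distance=6)

Step 3: Shortest path: 6 -> 4
Total weight: 6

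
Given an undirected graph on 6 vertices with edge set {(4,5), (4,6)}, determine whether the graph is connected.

Step 1: Build adjacency list from edges:
  1: (none)
  2: (none)
  3: (none)
  4: 5, 6
  5: 4
  6: 4

Step 2: Run BFS/DFS from vertex 1:
  Visited: {1}
  Reached 1 of 6 vertices

Step 3: Only 1 of 6 vertices reached. Graph is disconnected.
Connected components: {1}, {2}, {3}, {4, 5, 6}
Answer: No, the graph is not connected (4 components).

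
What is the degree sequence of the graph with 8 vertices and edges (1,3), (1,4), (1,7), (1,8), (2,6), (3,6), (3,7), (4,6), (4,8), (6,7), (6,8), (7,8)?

Step 1: Count edges incident to each vertex:
  deg(1) = 4 (neighbors: 3, 4, 7, 8)
  deg(2) = 1 (neighbors: 6)
  deg(3) = 3 (neighbors: 1, 6, 7)
  deg(4) = 3 (neighbors: 1, 6, 8)
  deg(5) = 0 (neighbors: none)
  deg(6) = 5 (neighbors: 2, 3, 4, 7, 8)
  deg(7) = 4 (neighbors: 1, 3, 6, 8)
  deg(8) = 4 (neighbors: 1, 4, 6, 7)

Step 2: Sort degrees in non-increasing order:
  Degrees: [4, 1, 3, 3, 0, 5, 4, 4] -> sorted: [5, 4, 4, 4, 3, 3, 1, 0]

Degree sequence: [5, 4, 4, 4, 3, 3, 1, 0]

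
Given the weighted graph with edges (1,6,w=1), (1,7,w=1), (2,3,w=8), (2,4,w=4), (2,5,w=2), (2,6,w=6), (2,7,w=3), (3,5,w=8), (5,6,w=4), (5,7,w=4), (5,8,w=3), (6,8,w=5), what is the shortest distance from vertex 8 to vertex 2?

Step 1: Build adjacency list with weights:
  1: 6(w=1), 7(w=1)
  2: 3(w=8), 4(w=4), 5(w=2), 6(w=6), 7(w=3)
  3: 2(w=8), 5(w=8)
  4: 2(w=4)
  5: 2(w=2), 3(w=8), 6(w=4), 7(w=4), 8(w=3)
  6: 1(w=1), 2(w=6), 5(w=4), 8(w=5)
  7: 1(w=1), 2(w=3), 5(w=4)
  8: 5(w=3), 6(w=5)

Step 2: Apply Dijkstra's algorithm from vertex 8:
  Visit vertex 8 (distance=0)
    Update dist[5] = 3
    Update dist[6] = 5
  Visit vertex 5 (distance=3)
    Update dist[2] = 5
    Update dist[3] = 11
    Update dist[7] = 7
  Visit vertex 2 (distance=5)
    Update dist[4] = 9

Step 3: Shortest path: 8 -> 5 -> 2
Total weight: 3 + 2 = 5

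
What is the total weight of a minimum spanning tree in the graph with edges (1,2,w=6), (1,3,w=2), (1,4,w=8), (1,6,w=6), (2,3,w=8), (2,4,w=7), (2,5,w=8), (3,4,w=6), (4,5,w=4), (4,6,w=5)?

Apply Kruskal's algorithm (sort edges by weight, add if no cycle):

Sorted edges by weight:
  (1,3) w=2
  (4,5) w=4
  (4,6) w=5
  (1,6) w=6
  (1,2) w=6
  (3,4) w=6
  (2,4) w=7
  (1,4) w=8
  (2,5) w=8
  (2,3) w=8

Add edge (1,3) w=2 -- no cycle. Running total: 2
Add edge (4,5) w=4 -- no cycle. Running total: 6
Add edge (4,6) w=5 -- no cycle. Running total: 11
Add edge (1,6) w=6 -- no cycle. Running total: 17
Add edge (1,2) w=6 -- no cycle. Running total: 23

MST edges: (1,3,w=2), (4,5,w=4), (4,6,w=5), (1,6,w=6), (1,2,w=6)
Total MST weight: 2 + 4 + 5 + 6 + 6 = 23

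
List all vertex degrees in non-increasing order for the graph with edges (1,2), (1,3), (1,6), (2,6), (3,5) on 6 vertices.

Step 1: Count edges incident to each vertex:
  deg(1) = 3 (neighbors: 2, 3, 6)
  deg(2) = 2 (neighbors: 1, 6)
  deg(3) = 2 (neighbors: 1, 5)
  deg(4) = 0 (neighbors: none)
  deg(5) = 1 (neighbors: 3)
  deg(6) = 2 (neighbors: 1, 2)

Step 2: Sort degrees in non-increasing order:
  Degrees: [3, 2, 2, 0, 1, 2] -> sorted: [3, 2, 2, 2, 1, 0]

Degree sequence: [3, 2, 2, 2, 1, 0]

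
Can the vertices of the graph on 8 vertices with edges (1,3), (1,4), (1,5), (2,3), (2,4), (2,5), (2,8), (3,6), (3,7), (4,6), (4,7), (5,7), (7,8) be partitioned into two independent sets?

Step 1: Attempt 2-coloring using BFS:
  Start at vertex 1, assign color 0
  Color vertex 3 with color 1 (neighbor of 1)
  Color vertex 4 with color 1 (neighbor of 1)
  Color vertex 5 with color 1 (neighbor of 1)
  Color vertex 2 with color 0 (neighbor of 3)
  Color vertex 6 with color 0 (neighbor of 3)
  Color vertex 7 with color 0 (neighbor of 3)
  Color vertex 8 with color 1 (neighbor of 2)

Step 2: 2-coloring succeeded. No conflicts found.
  Set A (color 0): {1, 2, 6, 7}
  Set B (color 1): {3, 4, 5, 8}

The graph is bipartite with partition {1, 2, 6, 7}, {3, 4, 5, 8}.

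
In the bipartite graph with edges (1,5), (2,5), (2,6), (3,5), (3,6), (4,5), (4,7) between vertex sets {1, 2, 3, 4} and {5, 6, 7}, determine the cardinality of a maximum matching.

Step 1: List the neighbors of each left vertex:
  1: 5
  2: 5, 6
  3: 5, 6
  4: 5, 7

Step 2: Greedily match left vertices, then look for augmenting paths:
  Match 1 -- 5
  Match 2 -- 6
  Match 4 -- 7
  No augmenting path remains.

Step 3: Verify this is maximum:
  Matching size 3 = min(|L|, |R|) = min(4, 3), which is an upper bound, so this matching is maximum.

Maximum matching: {(1,5), (2,6), (4,7)}
Size: 3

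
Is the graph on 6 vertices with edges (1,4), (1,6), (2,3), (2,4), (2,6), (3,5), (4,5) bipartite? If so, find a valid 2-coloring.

Step 1: Attempt 2-coloring using BFS:
  Start at vertex 1, assign color 0
  Color vertex 4 with color 1 (neighbor of 1)
  Color vertex 6 with color 1 (neighbor of 1)
  Color vertex 2 with color 0 (neighbor of 4)
  Color vertex 5 with color 0 (neighbor of 4)
  Color vertex 3 with color 1 (neighbor of 2)

Step 2: 2-coloring succeeded. No conflicts found.
  Set A (color 0): {1, 2, 5}
  Set B (color 1): {3, 4, 6}

The graph is bipartite with partition {1, 2, 5}, {3, 4, 6}.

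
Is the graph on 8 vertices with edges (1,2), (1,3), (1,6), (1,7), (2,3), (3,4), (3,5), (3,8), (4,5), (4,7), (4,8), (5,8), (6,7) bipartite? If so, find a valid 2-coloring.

Step 1: Attempt 2-coloring using BFS:
  Start at vertex 1, assign color 0
  Color vertex 2 with color 1 (neighbor of 1)
  Color vertex 3 with color 1 (neighbor of 1)
  Color vertex 6 with color 1 (neighbor of 1)
  Color vertex 7 with color 1 (neighbor of 1)

Step 2: Conflict found! Vertices 2 and 3 are adjacent but have the same color.
This means the graph contains an odd cycle.

The graph is NOT bipartite.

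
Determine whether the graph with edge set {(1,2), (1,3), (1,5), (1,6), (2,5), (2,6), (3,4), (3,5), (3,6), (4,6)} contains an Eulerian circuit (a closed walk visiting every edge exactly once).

Step 1: Find the degree of each vertex:
  deg(1) = 4
  deg(2) = 3
  deg(3) = 4
  deg(4) = 2
  deg(5) = 3
  deg(6) = 4

Step 2: Count vertices with odd degree:
  Odd-degree vertices: 2, 5 (2 total)

Step 3: Apply Euler's theorem:
  - Eulerian circuit exists iff graph is connected and all vertices have even degree
  - Eulerian path exists iff graph is connected and has 0 or 2 odd-degree vertices

Graph is connected with exactly 2 odd-degree vertices (2, 5).
Eulerian path exists (starting and ending at the odd-degree vertices), but no Eulerian circuit.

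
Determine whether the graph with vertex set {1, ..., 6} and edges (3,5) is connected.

Step 1: Build adjacency list from edges:
  1: (none)
  2: (none)
  3: 5
  4: (none)
  5: 3
  6: (none)

Step 2: Run BFS/DFS from vertex 1:
  Visited: {1}
  Reached 1 of 6 vertices

Step 3: Only 1 of 6 vertices reached. Graph is disconnected.
Connected components: {1}, {2}, {3, 5}, {4}, {6}
Answer: No, the graph is not connected (5 components).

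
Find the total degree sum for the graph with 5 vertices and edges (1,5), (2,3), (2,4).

Step 1: Count edges incident to each vertex:
  deg(1) = 1 (neighbors: 5)
  deg(2) = 2 (neighbors: 3, 4)
  deg(3) = 1 (neighbors: 2)
  deg(4) = 1 (neighbors: 2)
  deg(5) = 1 (neighbors: 1)

Step 2: Sum all degrees:
  1 + 2 + 1 + 1 + 1 = 6

Verification: sum of degrees = 2 * |E| = 2 * 3 = 6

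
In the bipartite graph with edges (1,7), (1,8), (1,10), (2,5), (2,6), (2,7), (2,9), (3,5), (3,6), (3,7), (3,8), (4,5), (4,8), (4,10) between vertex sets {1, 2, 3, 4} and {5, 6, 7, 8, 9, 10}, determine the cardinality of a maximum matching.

Step 1: List the neighbors of each left vertex:
  1: 7, 8, 10
  2: 5, 6, 7, 9
  3: 5, 6, 7, 8
  4: 5, 8, 10

Step 2: Greedily match left vertices, then look for augmenting paths:
  Match 1 -- 7
  Match 2 -- 5
  Match 3 -- 6
  Match 4 -- 8
  No augmenting path remains.

Step 3: Verify this is maximum:
  Matching size 4 = min(|L|, |R|) = min(4, 6), which is an upper bound, so this matching is maximum.

Maximum matching: {(1,7), (2,5), (3,6), (4,8)}
Size: 4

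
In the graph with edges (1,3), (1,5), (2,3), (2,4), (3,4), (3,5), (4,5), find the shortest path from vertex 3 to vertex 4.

Step 1: Build adjacency list:
  1: 3, 5
  2: 3, 4
  3: 1, 2, 4, 5
  4: 2, 3, 5
  5: 1, 3, 4

Step 2: BFS from vertex 3 to find shortest path to 4:
  vertex 1 reached at distance 1
  vertex 2 reached at distance 1
  vertex 4 reached at distance 1

Step 3: Shortest path: 3 -> 4
Path length: 1 edge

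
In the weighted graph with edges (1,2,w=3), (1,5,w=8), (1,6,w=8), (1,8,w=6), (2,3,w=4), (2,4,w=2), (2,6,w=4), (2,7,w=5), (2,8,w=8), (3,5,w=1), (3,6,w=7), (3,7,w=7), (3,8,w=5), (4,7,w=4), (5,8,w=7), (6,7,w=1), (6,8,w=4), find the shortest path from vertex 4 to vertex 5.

Step 1: Build adjacency list with weights:
  1: 2(w=3), 5(w=8), 6(w=8), 8(w=6)
  2: 1(w=3), 3(w=4), 4(w=2), 6(w=4), 7(w=5), 8(w=8)
  3: 2(w=4), 5(w=1), 6(w=7), 7(w=7), 8(w=5)
  4: 2(w=2), 7(w=4)
  5: 1(w=8), 3(w=1), 8(w=7)
  6: 1(w=8), 2(w=4), 3(w=7), 7(w=1), 8(w=4)
  7: 2(w=5), 3(w=7), 4(w=4), 6(w=1)
  8: 1(w=6), 2(w=8), 3(w=5), 5(w=7), 6(w=4)

Step 2: Apply Dijkstra's algorithm from vertex 4:
  Visit vertex 4 (distance=0)
    Update dist[2] = 2
    Update dist[7] = 4
  Visit vertex 2 (distance=2)
    Update dist[1] = 5
    Update dist[3] = 6
    Update dist[6] = 6
    Update dist[8] = 10
  Visit vertex 7 (distance=4)
    Update dist[6] = 5
  Visit vertex 1 (distance=5)
    Update dist[5] = 13
  Visit vertex 6 (distance=5)
    Update dist[8] = 9
  Visit vertex 3 (distance=6)
    Update dist[5] = 7
  Visit vertex 5 (distance=7)

Step 3: Shortest path: 4 -> 2 -> 3 -> 5
Total weight: 2 + 4 + 1 = 7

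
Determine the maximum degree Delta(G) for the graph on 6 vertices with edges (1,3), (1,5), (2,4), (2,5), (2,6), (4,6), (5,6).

Step 1: Count edges incident to each vertex:
  deg(1) = 2 (neighbors: 3, 5)
  deg(2) = 3 (neighbors: 4, 5, 6)
  deg(3) = 1 (neighbors: 1)
  deg(4) = 2 (neighbors: 2, 6)
  deg(5) = 3 (neighbors: 1, 2, 6)
  deg(6) = 3 (neighbors: 2, 4, 5)

Step 2: Find maximum:
  max(2, 3, 1, 2, 3, 3) = 3 (vertex 2)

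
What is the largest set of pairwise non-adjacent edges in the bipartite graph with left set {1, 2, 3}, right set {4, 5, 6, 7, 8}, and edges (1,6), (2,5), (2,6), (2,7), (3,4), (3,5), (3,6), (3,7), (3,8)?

Step 1: List the neighbors of each left vertex:
  1: 6
  2: 5, 6, 7
  3: 4, 5, 6, 7, 8

Step 2: Greedily match left vertices, then look for augmenting paths:
  Match 1 -- 6
  Match 2 -- 5
  Match 3 -- 4
  No augmenting path remains.

Step 3: Verify this is maximum:
  Matching size 3 = min(|L|, |R|) = min(3, 5), which is an upper bound, so this matching is maximum.

Maximum matching: {(1,6), (2,5), (3,4)}
Size: 3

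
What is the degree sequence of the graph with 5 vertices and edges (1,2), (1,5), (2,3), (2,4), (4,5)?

Step 1: Count edges incident to each vertex:
  deg(1) = 2 (neighbors: 2, 5)
  deg(2) = 3 (neighbors: 1, 3, 4)
  deg(3) = 1 (neighbors: 2)
  deg(4) = 2 (neighbors: 2, 5)
  deg(5) = 2 (neighbors: 1, 4)

Step 2: Sort degrees in non-increasing order:
  Degrees: [2, 3, 1, 2, 2] -> sorted: [3, 2, 2, 2, 1]

Degree sequence: [3, 2, 2, 2, 1]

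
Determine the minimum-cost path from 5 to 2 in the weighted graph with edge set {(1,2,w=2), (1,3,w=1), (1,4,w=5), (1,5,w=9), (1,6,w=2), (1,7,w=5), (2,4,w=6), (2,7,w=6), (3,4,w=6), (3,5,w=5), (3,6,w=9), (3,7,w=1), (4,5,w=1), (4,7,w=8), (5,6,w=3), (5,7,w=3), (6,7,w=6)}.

Step 1: Build adjacency list with weights:
  1: 2(w=2), 3(w=1), 4(w=5), 5(w=9), 6(w=2), 7(w=5)
  2: 1(w=2), 4(w=6), 7(w=6)
  3: 1(w=1), 4(w=6), 5(w=5), 6(w=9), 7(w=1)
  4: 1(w=5), 2(w=6), 3(w=6), 5(w=1), 7(w=8)
  5: 1(w=9), 3(w=5), 4(w=1), 6(w=3), 7(w=3)
  6: 1(w=2), 3(w=9), 5(w=3), 7(w=6)
  7: 1(w=5), 2(w=6), 3(w=1), 4(w=8), 5(w=3), 6(w=6)

Step 2: Apply Dijkstra's algorithm from vertex 5:
  Visit vertex 5 (distance=0)
    Update dist[1] = 9
    Update dist[3] = 5
    Update dist[4] = 1
    Update dist[6] = 3
    Update dist[7] = 3
  Visit vertex 4 (distance=1)
    Update dist[1] = 6
    Update dist[2] = 7
  Visit vertex 6 (distance=3)
    Update dist[1] = 5
  Visit vertex 7 (distance=3)
    Update dist[3] = 4
  Visit vertex 3 (distance=4)
  Visit vertex 1 (distance=5)
  Visit vertex 2 (distance=7)

Step 3: Shortest path: 5 -> 4 -> 2
Total weight: 1 + 6 = 7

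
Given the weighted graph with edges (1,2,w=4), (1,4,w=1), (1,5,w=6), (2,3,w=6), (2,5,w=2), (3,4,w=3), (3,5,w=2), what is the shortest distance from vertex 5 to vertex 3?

Step 1: Build adjacency list with weights:
  1: 2(w=4), 4(w=1), 5(w=6)
  2: 1(w=4), 3(w=6), 5(w=2)
  3: 2(w=6), 4(w=3), 5(w=2)
  4: 1(w=1), 3(w=3)
  5: 1(w=6), 2(w=2), 3(w=2)

Step 2: Apply Dijkstra's algorithm from vertex 5:
  Visit vertex 5 (distance=0)
    Update dist[1] = 6
    Update dist[2] = 2
    Update dist[3] = 2
  Visit vertex 2 (distance=2)
  Visit vertex 3 (distance=2)
    Update dist[4] = 5

Step 3: Shortest path: 5 -> 3
Total weight: 2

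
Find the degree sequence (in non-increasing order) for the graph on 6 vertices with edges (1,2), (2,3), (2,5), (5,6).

Step 1: Count edges incident to each vertex:
  deg(1) = 1 (neighbors: 2)
  deg(2) = 3 (neighbors: 1, 3, 5)
  deg(3) = 1 (neighbors: 2)
  deg(4) = 0 (neighbors: none)
  deg(5) = 2 (neighbors: 2, 6)
  deg(6) = 1 (neighbors: 5)

Step 2: Sort degrees in non-increasing order:
  Degrees: [1, 3, 1, 0, 2, 1] -> sorted: [3, 2, 1, 1, 1, 0]

Degree sequence: [3, 2, 1, 1, 1, 0]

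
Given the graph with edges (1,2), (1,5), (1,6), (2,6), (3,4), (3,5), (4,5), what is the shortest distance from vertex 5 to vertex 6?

Step 1: Build adjacency list:
  1: 2, 5, 6
  2: 1, 6
  3: 4, 5
  4: 3, 5
  5: 1, 3, 4
  6: 1, 2

Step 2: BFS from vertex 5 to find shortest path to 6:
  vertex 1 reached at distance 1
  vertex 3 reached at distance 1
  vertex 4 reached at distance 1
  vertex 2 reached at distance 2
  vertex 6 reached at distance 2

Step 3: Shortest path: 5 -> 1 -> 6
Path length: 2 edges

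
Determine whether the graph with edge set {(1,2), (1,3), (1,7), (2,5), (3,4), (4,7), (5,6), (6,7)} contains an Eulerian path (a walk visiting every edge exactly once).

Step 1: Find the degree of each vertex:
  deg(1) = 3
  deg(2) = 2
  deg(3) = 2
  deg(4) = 2
  deg(5) = 2
  deg(6) = 2
  deg(7) = 3

Step 2: Count vertices with odd degree:
  Odd-degree vertices: 1, 7 (2 total)

Step 3: Apply Euler's theorem:
  - Eulerian circuit exists iff graph is connected and all vertices have even degree
  - Eulerian path exists iff graph is connected and has 0 or 2 odd-degree vertices

Graph is connected with exactly 2 odd-degree vertices (1, 7).
Eulerian path exists (starting and ending at the odd-degree vertices), but no Eulerian circuit.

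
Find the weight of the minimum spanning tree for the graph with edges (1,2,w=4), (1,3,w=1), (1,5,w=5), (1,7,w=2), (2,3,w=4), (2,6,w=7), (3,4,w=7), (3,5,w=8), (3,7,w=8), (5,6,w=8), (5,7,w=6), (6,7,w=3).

Apply Kruskal's algorithm (sort edges by weight, add if no cycle):

Sorted edges by weight:
  (1,3) w=1
  (1,7) w=2
  (6,7) w=3
  (1,2) w=4
  (2,3) w=4
  (1,5) w=5
  (5,7) w=6
  (2,6) w=7
  (3,4) w=7
  (3,5) w=8
  (3,7) w=8
  (5,6) w=8

Add edge (1,3) w=1 -- no cycle. Running total: 1
Add edge (1,7) w=2 -- no cycle. Running total: 3
Add edge (6,7) w=3 -- no cycle. Running total: 6
Add edge (1,2) w=4 -- no cycle. Running total: 10
Skip edge (2,3) w=4 -- would create cycle
Add edge (1,5) w=5 -- no cycle. Running total: 15
Skip edge (5,7) w=6 -- would create cycle
Skip edge (2,6) w=7 -- would create cycle
Add edge (3,4) w=7 -- no cycle. Running total: 22

MST edges: (1,3,w=1), (1,7,w=2), (6,7,w=3), (1,2,w=4), (1,5,w=5), (3,4,w=7)
Total MST weight: 1 + 2 + 3 + 4 + 5 + 7 = 22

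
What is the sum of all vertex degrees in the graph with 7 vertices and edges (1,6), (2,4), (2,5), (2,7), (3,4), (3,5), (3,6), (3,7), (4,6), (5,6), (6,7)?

Step 1: Count edges incident to each vertex:
  deg(1) = 1 (neighbors: 6)
  deg(2) = 3 (neighbors: 4, 5, 7)
  deg(3) = 4 (neighbors: 4, 5, 6, 7)
  deg(4) = 3 (neighbors: 2, 3, 6)
  deg(5) = 3 (neighbors: 2, 3, 6)
  deg(6) = 5 (neighbors: 1, 3, 4, 5, 7)
  deg(7) = 3 (neighbors: 2, 3, 6)

Step 2: Sum all degrees:
  1 + 3 + 4 + 3 + 3 + 5 + 3 = 22

Verification: sum of degrees = 2 * |E| = 2 * 11 = 22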